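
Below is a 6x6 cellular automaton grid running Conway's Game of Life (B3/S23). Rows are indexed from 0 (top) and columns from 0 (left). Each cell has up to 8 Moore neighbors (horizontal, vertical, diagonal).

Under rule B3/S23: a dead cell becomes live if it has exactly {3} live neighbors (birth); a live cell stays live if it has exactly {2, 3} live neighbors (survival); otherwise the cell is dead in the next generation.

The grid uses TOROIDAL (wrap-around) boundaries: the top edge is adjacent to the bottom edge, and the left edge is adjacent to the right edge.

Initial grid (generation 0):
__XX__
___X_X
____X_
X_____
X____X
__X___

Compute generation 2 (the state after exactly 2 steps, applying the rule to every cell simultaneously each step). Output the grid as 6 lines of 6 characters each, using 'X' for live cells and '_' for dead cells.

Simulating step by step:
Generation 0 (given above): 9 live cells
Generation 1: 14 live cells
__XXX_
__XX__
____XX
X_____
XX___X
_XXX__
Generation 2: 10 live cells
(generation 2 grid is the final answer)

Answer: ____X_
__X__X
___XXX
_X__X_
_____X
_____X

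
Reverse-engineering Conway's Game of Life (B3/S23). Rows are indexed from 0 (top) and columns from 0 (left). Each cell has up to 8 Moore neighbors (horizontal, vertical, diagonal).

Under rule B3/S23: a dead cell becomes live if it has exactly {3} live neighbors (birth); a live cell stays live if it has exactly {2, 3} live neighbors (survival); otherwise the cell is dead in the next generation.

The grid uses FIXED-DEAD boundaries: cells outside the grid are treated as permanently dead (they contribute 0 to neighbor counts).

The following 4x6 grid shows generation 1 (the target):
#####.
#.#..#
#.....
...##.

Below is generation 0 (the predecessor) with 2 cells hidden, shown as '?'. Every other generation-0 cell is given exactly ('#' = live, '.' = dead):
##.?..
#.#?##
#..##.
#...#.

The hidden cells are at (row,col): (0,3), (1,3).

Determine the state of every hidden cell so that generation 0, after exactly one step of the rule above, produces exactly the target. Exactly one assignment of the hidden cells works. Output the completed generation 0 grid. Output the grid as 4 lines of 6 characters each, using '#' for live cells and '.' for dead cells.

Hidden generation-0 cells (in order): (0,3), (1,3).
A hidden cell only influences target cells in its own 3x3 neighborhood. Try each of the 2^2 = 4 assignments, step the completed generation 0 forward once under B3/S23, and compare with the target:
  (0,3)=. (1,3)=. -> step gives (0,2)='.' but target has '#' -> reject
  (0,3)=. (1,3)=# -> step gives (2,2)='#' but target has '.' -> reject
  (0,3)=# (1,3)=. -> step reproduces the target at every cell -> ACCEPT
  (0,3)=# (1,3)=# -> step gives (0,2)='.' but target has '#' -> reject
Unique solution: (0,3)=live, (1,3)=dead.
Check: live-neighbor counts of every cell in the completed generation 0:
233232
353542
242444
121322
Applying B3/S23 to generation 0 with these counts gives:
#####.
#.#..#
#.....
...##.
which matches the target exactly.

Answer: ##.#..
#.#.##
#..##.
#...#.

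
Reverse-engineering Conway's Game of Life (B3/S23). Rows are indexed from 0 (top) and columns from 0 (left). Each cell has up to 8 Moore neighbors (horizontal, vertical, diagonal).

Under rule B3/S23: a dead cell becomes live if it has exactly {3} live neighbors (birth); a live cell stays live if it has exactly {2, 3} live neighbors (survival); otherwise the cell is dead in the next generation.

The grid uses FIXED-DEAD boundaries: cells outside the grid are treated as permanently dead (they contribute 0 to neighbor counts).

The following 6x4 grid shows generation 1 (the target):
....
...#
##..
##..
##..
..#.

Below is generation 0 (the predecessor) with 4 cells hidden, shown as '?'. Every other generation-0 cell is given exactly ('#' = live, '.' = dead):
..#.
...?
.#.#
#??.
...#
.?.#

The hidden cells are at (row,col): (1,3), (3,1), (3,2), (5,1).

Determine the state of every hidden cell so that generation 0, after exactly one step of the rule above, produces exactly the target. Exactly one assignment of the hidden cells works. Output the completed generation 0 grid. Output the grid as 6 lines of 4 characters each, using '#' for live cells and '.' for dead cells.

Hidden generation-0 cells (in order): (1,3), (3,1), (3,2), (5,1).
A hidden cell only influences target cells in its own 3x3 neighborhood. Try each of the 2^4 = 16 assignments, step the completed generation 0 forward once under B3/S23, and compare with the target:
  (1,3)=. (3,1)=. (3,2)=. (5,1)=. -> step gives (1,2)='#' but target has '.' -> reject
  (1,3)=. (3,1)=. (3,2)=. (5,1)=# -> step gives (1,2)='#' but target has '.' -> reject
  (1,3)=. (3,1)=. (3,2)=# (5,1)=. -> step gives (1,2)='#' but target has '.' -> reject
  (1,3)=. (3,1)=. (3,2)=# (5,1)=# -> step gives (1,2)='#' but target has '.' -> reject
  (1,3)=. (3,1)=# (3,2)=. (5,1)=. -> step gives (1,2)='#' but target has '.' -> reject
  (1,3)=. (3,1)=# (3,2)=. (5,1)=# -> step gives (1,2)='#' but target has '.' -> reject
  (1,3)=. (3,1)=# (3,2)=# (5,1)=. -> step gives (1,2)='#' but target has '.' -> reject
  (1,3)=. (3,1)=# (3,2)=# (5,1)=# -> step gives (1,2)='#' but target has '.' -> reject
  (1,3)=# (3,1)=. (3,2)=. (5,1)=. -> step gives (2,0)='.' but target has '#' -> reject
  (1,3)=# (3,1)=. (3,2)=. (5,1)=# -> step gives (2,0)='.' but target has '#' -> reject
  (1,3)=# (3,1)=. (3,2)=# (5,1)=. -> step gives (2,0)='.' but target has '#' -> reject
  (1,3)=# (3,1)=. (3,2)=# (5,1)=# -> step gives (2,0)='.' but target has '#' -> reject
  (1,3)=# (3,1)=# (3,2)=. (5,1)=. -> step gives (4,0)='.' but target has '#' -> reject
  (1,3)=# (3,1)=# (3,2)=. (5,1)=# -> step reproduces the target at every cell -> ACCEPT
  (1,3)=# (3,1)=# (3,2)=# (5,1)=. -> step gives (2,3)='#' but target has '.' -> reject
  (1,3)=# (3,1)=# (3,2)=# (5,1)=# -> step gives (2,3)='#' but target has '.' -> reject
Unique solution: (1,3)=live, (3,1)=live, (3,2)=dead, (5,1)=live.
Check: live-neighbor counts of every cell in the completed generation 0:
0112
1242
3241
2242
3341
1031
Applying B3/S23 to generation 0 with these counts gives:
....
...#
##..
##..
##..
..#.
which matches the target exactly.

Answer: ..#.
...#
.#.#
##..
...#
.#.#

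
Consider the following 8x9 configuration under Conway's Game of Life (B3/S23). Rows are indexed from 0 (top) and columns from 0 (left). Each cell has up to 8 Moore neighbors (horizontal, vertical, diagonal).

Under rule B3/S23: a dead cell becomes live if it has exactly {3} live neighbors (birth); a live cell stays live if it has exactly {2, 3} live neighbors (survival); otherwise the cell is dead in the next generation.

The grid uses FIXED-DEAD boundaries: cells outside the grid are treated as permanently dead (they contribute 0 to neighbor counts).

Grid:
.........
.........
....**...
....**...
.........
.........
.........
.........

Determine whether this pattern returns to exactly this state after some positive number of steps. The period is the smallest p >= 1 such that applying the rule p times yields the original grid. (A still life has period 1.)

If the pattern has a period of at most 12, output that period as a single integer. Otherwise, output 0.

Simulating and comparing each generation to the original:
Gen 0 (original, given above): 4 live cells
Gen 1: 4 live cells, MATCHES original -> period = 1

Answer: 1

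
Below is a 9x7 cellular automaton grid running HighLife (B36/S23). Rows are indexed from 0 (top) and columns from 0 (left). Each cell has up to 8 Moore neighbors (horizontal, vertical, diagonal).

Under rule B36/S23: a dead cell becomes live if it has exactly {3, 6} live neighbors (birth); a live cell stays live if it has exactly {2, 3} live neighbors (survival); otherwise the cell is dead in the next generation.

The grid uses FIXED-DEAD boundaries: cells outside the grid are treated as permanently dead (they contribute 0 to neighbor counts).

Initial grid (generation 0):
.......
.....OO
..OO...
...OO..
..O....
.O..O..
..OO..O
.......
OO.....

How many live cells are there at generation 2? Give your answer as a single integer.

Simulating step by step:
Generation 0 (given above): 14 live cells
Generation 1: 11 live cells
.......
.......
..OO.O.
....O..
..O.O..
.O.....
..OO...
.OO....
.......
Generation 2: 11 live cells
.......
.......
...OO..
..O.OO.
...O...
.O.....
...O...
.OOO...
.......
Population at generation 2: 11

Answer: 11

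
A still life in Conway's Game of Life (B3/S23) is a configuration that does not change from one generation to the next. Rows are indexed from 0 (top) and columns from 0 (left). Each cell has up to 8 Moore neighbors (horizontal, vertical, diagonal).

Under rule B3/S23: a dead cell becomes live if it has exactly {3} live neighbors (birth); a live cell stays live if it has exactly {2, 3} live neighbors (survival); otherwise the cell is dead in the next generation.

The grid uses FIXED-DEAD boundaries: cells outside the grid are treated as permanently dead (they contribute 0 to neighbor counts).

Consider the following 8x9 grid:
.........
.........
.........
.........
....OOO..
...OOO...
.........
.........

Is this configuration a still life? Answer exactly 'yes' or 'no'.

Compute generation 1 and compare to generation 0 (given above):
Generation 1:
.........
.........
.........
.....O...
...O..O..
...O..O..
....O....
.........
Cell (3,5) differs: gen0=0 vs gen1=1 -> NOT a still life.

Answer: no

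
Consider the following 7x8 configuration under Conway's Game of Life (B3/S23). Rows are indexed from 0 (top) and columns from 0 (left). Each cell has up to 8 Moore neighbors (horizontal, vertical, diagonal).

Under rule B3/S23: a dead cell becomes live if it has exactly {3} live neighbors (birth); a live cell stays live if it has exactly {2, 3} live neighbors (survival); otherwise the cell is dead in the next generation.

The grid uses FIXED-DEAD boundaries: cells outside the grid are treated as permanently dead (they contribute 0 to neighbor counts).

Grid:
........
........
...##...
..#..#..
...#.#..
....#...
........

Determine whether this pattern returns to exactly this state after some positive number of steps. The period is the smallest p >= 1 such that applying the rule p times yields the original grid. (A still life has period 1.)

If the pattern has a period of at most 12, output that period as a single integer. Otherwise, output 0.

Answer: 1

Derivation:
Simulating and comparing each generation to the original:
Gen 0 (original, given above): 7 live cells
Gen 1: 7 live cells, MATCHES original -> period = 1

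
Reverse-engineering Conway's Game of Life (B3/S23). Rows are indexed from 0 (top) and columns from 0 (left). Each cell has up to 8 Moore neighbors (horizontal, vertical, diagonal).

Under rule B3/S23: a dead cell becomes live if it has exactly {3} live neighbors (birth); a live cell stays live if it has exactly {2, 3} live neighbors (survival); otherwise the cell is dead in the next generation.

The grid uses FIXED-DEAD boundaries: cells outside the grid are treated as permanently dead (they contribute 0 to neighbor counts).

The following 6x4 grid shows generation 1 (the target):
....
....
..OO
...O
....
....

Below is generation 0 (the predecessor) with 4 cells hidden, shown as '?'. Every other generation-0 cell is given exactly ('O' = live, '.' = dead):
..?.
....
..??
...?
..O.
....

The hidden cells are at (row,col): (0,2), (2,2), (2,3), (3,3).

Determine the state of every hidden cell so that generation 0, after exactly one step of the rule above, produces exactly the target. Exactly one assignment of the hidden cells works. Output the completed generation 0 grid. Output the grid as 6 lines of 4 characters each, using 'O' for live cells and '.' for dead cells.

Answer: ....
....
..OO
...O
..O.
....

Derivation:
Hidden generation-0 cells (in order): (0,2), (2,2), (2,3), (3,3).
A hidden cell only influences target cells in its own 3x3 neighborhood. Try each of the 2^4 = 16 assignments, step the completed generation 0 forward once under B3/S23, and compare with the target:
  (0,2)=. (2,2)=. (2,3)=. (3,3)=. -> step gives (2,2)='.' but target has 'O' -> reject
  (0,2)=. (2,2)=. (2,3)=. (3,3)=O -> step gives (2,2)='.' but target has 'O' -> reject
  (0,2)=. (2,2)=. (2,3)=O (3,3)=. -> step gives (2,2)='.' but target has 'O' -> reject
  (0,2)=. (2,2)=. (2,3)=O (3,3)=O -> step gives (2,2)='.' but target has 'O' -> reject
  (0,2)=. (2,2)=O (2,3)=. (3,3)=. -> step gives (2,2)='.' but target has 'O' -> reject
  (0,2)=. (2,2)=O (2,3)=. (3,3)=O -> step gives (2,2)='.' but target has 'O' -> reject
  (0,2)=. (2,2)=O (2,3)=O (3,3)=. -> step gives (2,2)='.' but target has 'O' -> reject
  (0,2)=. (2,2)=O (2,3)=O (3,3)=O -> step reproduces the target at every cell -> ACCEPT
  (0,2)=O (2,2)=. (2,3)=. (3,3)=. -> step gives (2,2)='.' but target has 'O' -> reject
  (0,2)=O (2,2)=. (2,3)=. (3,3)=O -> step gives (2,2)='.' but target has 'O' -> reject
  (0,2)=O (2,2)=. (2,3)=O (3,3)=. -> step gives (2,2)='.' but target has 'O' -> reject
  (0,2)=O (2,2)=. (2,3)=O (3,3)=O -> step gives (2,2)='.' but target has 'O' -> reject
  (0,2)=O (2,2)=O (2,3)=. (3,3)=. -> step gives (2,2)='.' but target has 'O' -> reject
  (0,2)=O (2,2)=O (2,3)=. (3,3)=O -> step gives (2,2)='.' but target has 'O' -> reject
  (0,2)=O (2,2)=O (2,3)=O (3,3)=. -> step gives (1,2)='O' but target has '.' -> reject
  (0,2)=O (2,2)=O (2,3)=O (3,3)=O -> step gives (1,2)='O' but target has '.' -> reject
Unique solution: (0,2)=dead, (2,2)=live, (2,3)=live, (3,3)=live.
Check: live-neighbor counts of every cell in the completed generation 0:
0000
0122
0122
0243
0112
0111
Applying B3/S23 to generation 0 with these counts gives:
....
....
..OO
...O
....
....
which matches the target exactly.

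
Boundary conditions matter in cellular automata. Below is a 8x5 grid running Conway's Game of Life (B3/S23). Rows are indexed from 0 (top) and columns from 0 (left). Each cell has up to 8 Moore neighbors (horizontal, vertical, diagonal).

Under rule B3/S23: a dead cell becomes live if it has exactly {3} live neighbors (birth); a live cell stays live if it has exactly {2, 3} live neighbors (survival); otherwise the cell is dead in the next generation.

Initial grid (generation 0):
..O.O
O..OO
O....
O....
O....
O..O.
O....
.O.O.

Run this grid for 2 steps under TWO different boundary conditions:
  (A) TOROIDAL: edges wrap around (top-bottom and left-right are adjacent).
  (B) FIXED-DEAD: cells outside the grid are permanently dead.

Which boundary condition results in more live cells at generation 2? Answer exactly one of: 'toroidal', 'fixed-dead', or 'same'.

Under TOROIDAL boundary, generation 2:
.....
....O
.....
..O.O
..O..
....O
.....
....O
Population = 6

Under FIXED-DEAD boundary, generation 2:
...OO
OOOOO
.....
..O..
..O..
.....
O.O..
.O...
Population = 12

Comparison: toroidal=6, fixed-dead=12 -> fixed-dead

Answer: fixed-dead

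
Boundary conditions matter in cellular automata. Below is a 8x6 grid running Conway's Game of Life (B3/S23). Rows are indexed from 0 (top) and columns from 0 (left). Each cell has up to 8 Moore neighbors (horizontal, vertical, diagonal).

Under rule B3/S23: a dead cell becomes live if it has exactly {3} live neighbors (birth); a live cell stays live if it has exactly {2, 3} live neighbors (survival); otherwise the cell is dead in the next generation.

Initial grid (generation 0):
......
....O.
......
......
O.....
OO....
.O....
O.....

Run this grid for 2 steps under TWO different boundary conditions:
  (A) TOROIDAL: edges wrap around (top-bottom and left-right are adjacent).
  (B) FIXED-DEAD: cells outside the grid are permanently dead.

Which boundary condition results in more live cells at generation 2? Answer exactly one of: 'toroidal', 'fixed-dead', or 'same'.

Under TOROIDAL boundary, generation 2:
......
......
......
......
OO....
..O...
OO....
......
Population = 5

Under FIXED-DEAD boundary, generation 2:
......
......
......
......
OO....
..O...
OO....
......
Population = 5

Comparison: toroidal=5, fixed-dead=5 -> same

Answer: same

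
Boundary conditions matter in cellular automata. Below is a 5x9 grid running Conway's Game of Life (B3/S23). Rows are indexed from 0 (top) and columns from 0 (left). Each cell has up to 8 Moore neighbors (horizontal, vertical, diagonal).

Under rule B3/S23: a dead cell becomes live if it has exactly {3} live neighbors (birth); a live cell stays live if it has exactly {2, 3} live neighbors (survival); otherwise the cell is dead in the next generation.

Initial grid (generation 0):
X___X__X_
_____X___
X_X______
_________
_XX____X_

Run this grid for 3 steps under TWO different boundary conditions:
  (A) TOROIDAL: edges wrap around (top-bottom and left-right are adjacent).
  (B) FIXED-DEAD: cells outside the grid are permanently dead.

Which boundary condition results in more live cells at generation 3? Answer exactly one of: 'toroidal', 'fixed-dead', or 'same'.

Answer: toroidal

Derivation:
Under TOROIDAL boundary, generation 3:
XXX____XX
_________
_________
_________
XXX______
Population = 8

Under FIXED-DEAD boundary, generation 3:
_________
_________
_________
_________
_________
Population = 0

Comparison: toroidal=8, fixed-dead=0 -> toroidal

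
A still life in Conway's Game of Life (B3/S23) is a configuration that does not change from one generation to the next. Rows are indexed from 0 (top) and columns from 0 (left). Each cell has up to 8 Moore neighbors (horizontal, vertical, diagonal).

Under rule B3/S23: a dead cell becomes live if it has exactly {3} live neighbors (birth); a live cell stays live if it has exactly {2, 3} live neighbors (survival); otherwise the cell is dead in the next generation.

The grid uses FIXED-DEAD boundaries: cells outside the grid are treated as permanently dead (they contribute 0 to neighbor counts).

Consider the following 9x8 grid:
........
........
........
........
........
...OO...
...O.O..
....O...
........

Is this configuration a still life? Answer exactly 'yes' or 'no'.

Compute generation 1 and compare to generation 0 (given above):
Generation 1:
........
........
........
........
........
...OO...
...O.O..
....O...
........
The grids are IDENTICAL -> still life.

Answer: yes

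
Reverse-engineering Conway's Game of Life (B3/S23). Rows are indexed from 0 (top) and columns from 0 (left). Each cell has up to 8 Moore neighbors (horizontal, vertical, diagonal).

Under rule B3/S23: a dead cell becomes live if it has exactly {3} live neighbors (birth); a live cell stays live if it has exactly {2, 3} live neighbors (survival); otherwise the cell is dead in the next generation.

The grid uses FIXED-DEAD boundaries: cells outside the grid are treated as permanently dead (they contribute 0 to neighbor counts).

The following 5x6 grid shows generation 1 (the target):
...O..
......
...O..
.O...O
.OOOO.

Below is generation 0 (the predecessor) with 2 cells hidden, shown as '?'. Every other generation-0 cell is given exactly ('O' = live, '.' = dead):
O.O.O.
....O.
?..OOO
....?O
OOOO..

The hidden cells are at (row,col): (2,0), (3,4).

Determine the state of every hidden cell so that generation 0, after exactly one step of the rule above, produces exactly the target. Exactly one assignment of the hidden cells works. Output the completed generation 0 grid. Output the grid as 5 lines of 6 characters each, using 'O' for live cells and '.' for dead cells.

Answer: O.O.O.
....O.
...OOO
....OO
OOOO..

Derivation:
Hidden generation-0 cells (in order): (2,0), (3,4).
A hidden cell only influences target cells in its own 3x3 neighborhood. Try each of the 2^2 = 4 assignments, step the completed generation 0 forward once under B3/S23, and compare with the target:
  (2,0)=. (3,4)=. -> step gives (2,5)='O' but target has '.' -> reject
  (2,0)=. (3,4)=O -> step reproduces the target at every cell -> ACCEPT
  (2,0)=O (3,4)=. -> step gives (1,1)='O' but target has '.' -> reject
  (2,0)=O (3,4)=O -> step gives (1,1)='O' but target has '.' -> reject
Unique solution: (2,0)=dead, (3,4)=live.
Check: live-neighbor counts of every cell in the completed generation 0:
020312
122544
001354
234553
122232
Applying B3/S23 to generation 0 with these counts gives:
...O..
......
...O..
.O...O
.OOOO.
which matches the target exactly.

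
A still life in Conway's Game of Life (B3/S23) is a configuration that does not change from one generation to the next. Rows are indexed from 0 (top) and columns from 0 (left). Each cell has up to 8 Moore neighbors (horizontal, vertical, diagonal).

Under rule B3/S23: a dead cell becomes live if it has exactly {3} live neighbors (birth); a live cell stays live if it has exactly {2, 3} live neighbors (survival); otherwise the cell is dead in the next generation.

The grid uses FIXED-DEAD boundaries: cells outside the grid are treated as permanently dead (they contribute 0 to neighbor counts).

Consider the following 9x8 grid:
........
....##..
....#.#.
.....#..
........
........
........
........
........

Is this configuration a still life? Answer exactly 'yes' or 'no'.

Answer: yes

Derivation:
Compute generation 1 and compare to generation 0 (given above):
Generation 1:
........
....##..
....#.#.
.....#..
........
........
........
........
........
The grids are IDENTICAL -> still life.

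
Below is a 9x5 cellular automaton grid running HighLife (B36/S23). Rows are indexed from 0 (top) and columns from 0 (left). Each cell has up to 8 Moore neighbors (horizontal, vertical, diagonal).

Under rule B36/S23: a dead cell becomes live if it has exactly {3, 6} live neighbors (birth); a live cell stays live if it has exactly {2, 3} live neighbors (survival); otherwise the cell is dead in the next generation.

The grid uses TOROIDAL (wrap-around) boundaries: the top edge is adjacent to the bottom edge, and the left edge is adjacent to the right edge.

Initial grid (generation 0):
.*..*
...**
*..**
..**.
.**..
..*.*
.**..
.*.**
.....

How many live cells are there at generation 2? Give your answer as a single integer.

Simulating step by step:
Generation 0 (given above): 18 live cells
Generation 1: 16 live cells
*..**
..*..
*....
*....
.*...
*....
.*..*
**.*.
..***
Generation 2: 16 live cells
**...
**.*.
.*...
**...
**...
**...
.**.*
.*...
.....
Population at generation 2: 16

Answer: 16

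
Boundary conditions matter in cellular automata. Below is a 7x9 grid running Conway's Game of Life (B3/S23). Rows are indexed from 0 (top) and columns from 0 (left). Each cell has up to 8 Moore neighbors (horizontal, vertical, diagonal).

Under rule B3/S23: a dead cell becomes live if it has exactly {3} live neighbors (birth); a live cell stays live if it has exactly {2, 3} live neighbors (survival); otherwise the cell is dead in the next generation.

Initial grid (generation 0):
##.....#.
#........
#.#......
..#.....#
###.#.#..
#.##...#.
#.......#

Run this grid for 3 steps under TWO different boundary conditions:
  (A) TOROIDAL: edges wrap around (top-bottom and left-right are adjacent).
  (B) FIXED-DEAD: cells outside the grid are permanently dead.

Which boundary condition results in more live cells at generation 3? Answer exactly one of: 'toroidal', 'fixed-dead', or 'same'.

Answer: toroidal

Derivation:
Under TOROIDAL boundary, generation 3:
.........
..#.....#
..#....#.
.......#.
#..#...##
#...#.##.
#..#.....
Population = 15

Under FIXED-DEAD boundary, generation 3:
##.......
..#......
.##......
##.......
#.##.....
#........
.##......
Population = 13

Comparison: toroidal=15, fixed-dead=13 -> toroidal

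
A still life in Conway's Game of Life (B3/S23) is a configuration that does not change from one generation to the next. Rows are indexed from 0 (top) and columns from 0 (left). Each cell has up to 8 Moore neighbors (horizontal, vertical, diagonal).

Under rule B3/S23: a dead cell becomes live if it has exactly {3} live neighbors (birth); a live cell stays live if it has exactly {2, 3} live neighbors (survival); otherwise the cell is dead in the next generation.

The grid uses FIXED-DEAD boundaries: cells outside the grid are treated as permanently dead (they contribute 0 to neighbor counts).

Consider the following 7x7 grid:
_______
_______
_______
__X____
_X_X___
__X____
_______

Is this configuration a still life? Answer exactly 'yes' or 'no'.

Answer: yes

Derivation:
Compute generation 1 and compare to generation 0 (given above):
Generation 1:
_______
_______
_______
__X____
_X_X___
__X____
_______
The grids are IDENTICAL -> still life.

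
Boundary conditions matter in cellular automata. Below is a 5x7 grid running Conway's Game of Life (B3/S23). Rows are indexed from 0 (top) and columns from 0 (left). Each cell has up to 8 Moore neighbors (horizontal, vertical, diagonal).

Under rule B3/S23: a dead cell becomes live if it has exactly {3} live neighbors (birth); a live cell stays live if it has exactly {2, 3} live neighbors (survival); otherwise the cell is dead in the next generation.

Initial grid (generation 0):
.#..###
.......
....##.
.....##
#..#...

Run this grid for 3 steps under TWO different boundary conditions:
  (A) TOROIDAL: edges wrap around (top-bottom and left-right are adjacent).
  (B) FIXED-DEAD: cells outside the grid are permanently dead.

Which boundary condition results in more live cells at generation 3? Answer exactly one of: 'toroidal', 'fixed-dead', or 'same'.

Answer: toroidal

Derivation:
Under TOROIDAL boundary, generation 3:
......#
......#
.......
##.####
##..##.
Population = 12

Under FIXED-DEAD boundary, generation 3:
.......
.....#.
...##..
.....#.
.......
Population = 4

Comparison: toroidal=12, fixed-dead=4 -> toroidal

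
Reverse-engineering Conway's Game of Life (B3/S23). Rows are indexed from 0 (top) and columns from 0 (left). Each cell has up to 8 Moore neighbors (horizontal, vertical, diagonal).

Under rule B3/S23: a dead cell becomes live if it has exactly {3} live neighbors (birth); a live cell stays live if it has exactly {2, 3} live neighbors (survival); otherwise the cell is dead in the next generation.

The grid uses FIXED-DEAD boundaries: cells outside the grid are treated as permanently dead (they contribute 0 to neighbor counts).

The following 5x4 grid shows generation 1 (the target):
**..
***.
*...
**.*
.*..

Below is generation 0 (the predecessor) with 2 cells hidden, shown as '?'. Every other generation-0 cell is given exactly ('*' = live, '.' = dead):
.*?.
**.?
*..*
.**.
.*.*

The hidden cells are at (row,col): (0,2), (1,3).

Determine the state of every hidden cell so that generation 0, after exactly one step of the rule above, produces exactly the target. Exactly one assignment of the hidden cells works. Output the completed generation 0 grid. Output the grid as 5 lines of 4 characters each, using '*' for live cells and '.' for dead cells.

Hidden generation-0 cells (in order): (0,2), (1,3).
A hidden cell only influences target cells in its own 3x3 neighborhood. Try each of the 2^2 = 4 assignments, step the completed generation 0 forward once under B3/S23, and compare with the target:
  (0,2)=. (1,3)=. -> step reproduces the target at every cell -> ACCEPT
  (0,2)=. (1,3)=* -> step gives (0,2)='*' but target has '.' -> reject
  (0,2)=* (1,3)=. -> step gives (0,2)='*' but target has '.' -> reject
  (0,2)=* (1,3)=* -> step gives (0,2)='*' but target has '.' -> reject
Unique solution: (0,2)=dead, (1,3)=dead.
Check: live-neighbor counts of every cell in the completed generation 0:
3220
3331
3541
3343
2241
Applying B3/S23 to generation 0 with these counts gives:
**..
***.
*...
**.*
.*..
which matches the target exactly.

Answer: .*..
**..
*..*
.**.
.*.*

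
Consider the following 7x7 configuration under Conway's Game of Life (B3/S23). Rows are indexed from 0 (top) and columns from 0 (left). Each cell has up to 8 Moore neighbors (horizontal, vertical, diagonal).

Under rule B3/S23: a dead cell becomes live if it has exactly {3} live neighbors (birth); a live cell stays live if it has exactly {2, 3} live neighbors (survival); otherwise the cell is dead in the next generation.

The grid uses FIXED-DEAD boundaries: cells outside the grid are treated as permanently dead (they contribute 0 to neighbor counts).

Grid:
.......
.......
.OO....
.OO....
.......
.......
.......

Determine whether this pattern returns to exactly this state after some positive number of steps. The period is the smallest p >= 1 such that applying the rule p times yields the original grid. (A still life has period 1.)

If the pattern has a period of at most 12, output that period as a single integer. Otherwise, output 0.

Simulating and comparing each generation to the original:
Gen 0 (original, given above): 4 live cells
Gen 1: 4 live cells, MATCHES original -> period = 1

Answer: 1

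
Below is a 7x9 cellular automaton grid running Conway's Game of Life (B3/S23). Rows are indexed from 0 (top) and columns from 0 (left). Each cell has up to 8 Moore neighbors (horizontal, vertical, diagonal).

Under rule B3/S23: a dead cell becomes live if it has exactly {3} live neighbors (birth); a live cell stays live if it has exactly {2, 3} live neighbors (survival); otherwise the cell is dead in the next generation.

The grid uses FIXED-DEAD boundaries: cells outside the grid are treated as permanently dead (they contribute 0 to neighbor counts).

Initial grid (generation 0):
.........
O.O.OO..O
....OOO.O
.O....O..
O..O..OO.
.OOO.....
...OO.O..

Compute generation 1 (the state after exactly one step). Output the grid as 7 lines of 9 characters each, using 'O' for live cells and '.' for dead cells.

Simulating step by step:
Generation 0 (given above): 21 live cells
Generation 1: 19 live cells
(generation 1 grid is the final answer)

Answer: .........
...OO.OO.
.O.OO.O..
....O....
O..O..OO.
.O...OOO.
...OO....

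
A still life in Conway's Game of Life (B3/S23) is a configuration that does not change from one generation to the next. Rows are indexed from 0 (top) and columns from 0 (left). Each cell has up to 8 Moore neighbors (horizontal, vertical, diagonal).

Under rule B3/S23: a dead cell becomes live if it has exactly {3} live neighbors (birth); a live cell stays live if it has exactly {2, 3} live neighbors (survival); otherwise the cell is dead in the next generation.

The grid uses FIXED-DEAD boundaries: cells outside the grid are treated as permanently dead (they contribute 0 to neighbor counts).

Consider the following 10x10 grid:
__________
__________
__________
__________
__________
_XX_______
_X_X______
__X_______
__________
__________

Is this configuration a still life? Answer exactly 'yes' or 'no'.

Answer: yes

Derivation:
Compute generation 1 and compare to generation 0 (given above):
Generation 1:
__________
__________
__________
__________
__________
_XX_______
_X_X______
__X_______
__________
__________
The grids are IDENTICAL -> still life.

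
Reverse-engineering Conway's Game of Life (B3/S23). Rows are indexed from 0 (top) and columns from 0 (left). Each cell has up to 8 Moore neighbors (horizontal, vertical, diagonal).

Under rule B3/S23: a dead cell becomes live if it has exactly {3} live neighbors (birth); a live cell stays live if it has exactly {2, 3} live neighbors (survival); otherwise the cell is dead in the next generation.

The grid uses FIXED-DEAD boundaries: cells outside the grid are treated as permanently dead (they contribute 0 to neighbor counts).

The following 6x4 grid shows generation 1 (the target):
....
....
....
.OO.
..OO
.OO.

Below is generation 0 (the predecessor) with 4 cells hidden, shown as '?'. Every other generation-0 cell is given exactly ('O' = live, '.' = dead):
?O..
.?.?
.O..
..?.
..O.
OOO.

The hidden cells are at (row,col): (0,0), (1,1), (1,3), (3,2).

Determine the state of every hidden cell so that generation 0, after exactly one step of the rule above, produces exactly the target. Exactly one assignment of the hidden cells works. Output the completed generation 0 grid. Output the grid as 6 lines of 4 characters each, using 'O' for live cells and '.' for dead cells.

Hidden generation-0 cells (in order): (0,0), (1,1), (1,3), (3,2).
A hidden cell only influences target cells in its own 3x3 neighborhood. Try each of the 2^4 = 16 assignments, step the completed generation 0 forward once under B3/S23, and compare with the target:
  (0,0)=. (1,1)=. (1,3)=. (3,2)=. -> step gives (3,1)='.' but target has 'O' -> reject
  (0,0)=. (1,1)=. (1,3)=. (3,2)=O -> step reproduces the target at every cell -> ACCEPT
  (0,0)=. (1,1)=. (1,3)=O (3,2)=. -> step gives (1,2)='O' but target has '.' -> reject
  (0,0)=. (1,1)=. (1,3)=O (3,2)=O -> step gives (1,2)='O' but target has '.' -> reject
  (0,0)=. (1,1)=O (1,3)=. (3,2)=. -> step gives (1,0)='O' but target has '.' -> reject
  (0,0)=. (1,1)=O (1,3)=. (3,2)=O -> step gives (1,0)='O' but target has '.' -> reject
  (0,0)=. (1,1)=O (1,3)=O (3,2)=. -> step gives (0,2)='O' but target has '.' -> reject
  (0,0)=. (1,1)=O (1,3)=O (3,2)=O -> step gives (0,2)='O' but target has '.' -> reject
  (0,0)=O (1,1)=. (1,3)=. (3,2)=. -> step gives (1,0)='O' but target has '.' -> reject
  (0,0)=O (1,1)=. (1,3)=. (3,2)=O -> step gives (1,0)='O' but target has '.' -> reject
  (0,0)=O (1,1)=. (1,3)=O (3,2)=. -> step gives (1,0)='O' but target has '.' -> reject
  (0,0)=O (1,1)=. (1,3)=O (3,2)=O -> step gives (1,0)='O' but target has '.' -> reject
  (0,0)=O (1,1)=O (1,3)=. (3,2)=. -> step gives (0,0)='O' but target has '.' -> reject
  (0,0)=O (1,1)=O (1,3)=. (3,2)=O -> step gives (0,0)='O' but target has '.' -> reject
  (0,0)=O (1,1)=O (1,3)=O (3,2)=. -> step gives (0,0)='O' but target has '.' -> reject
  (0,0)=O (1,1)=O (1,3)=O (3,2)=O -> step gives (0,0)='O' but target has '.' -> reject
Unique solution: (0,0)=dead, (1,1)=dead, (1,3)=dead, (3,2)=live.
Check: live-neighbor counts of every cell in the completed generation 0:
1010
2220
1121
1322
2533
1322
Applying B3/S23 to generation 0 with these counts gives:
....
....
....
.OO.
..OO
.OO.
which matches the target exactly.

Answer: .O..
....
.O..
..O.
..O.
OOO.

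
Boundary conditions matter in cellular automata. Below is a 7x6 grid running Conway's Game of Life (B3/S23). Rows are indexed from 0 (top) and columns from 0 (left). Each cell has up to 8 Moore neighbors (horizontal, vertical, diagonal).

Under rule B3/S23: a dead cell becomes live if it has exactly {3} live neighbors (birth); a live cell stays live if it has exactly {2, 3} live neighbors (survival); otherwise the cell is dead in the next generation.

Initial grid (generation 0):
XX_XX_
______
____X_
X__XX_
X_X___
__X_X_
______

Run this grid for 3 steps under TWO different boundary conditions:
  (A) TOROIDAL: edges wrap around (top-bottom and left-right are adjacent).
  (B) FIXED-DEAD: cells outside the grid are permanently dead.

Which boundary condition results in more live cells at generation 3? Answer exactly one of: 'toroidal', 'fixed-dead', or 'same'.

Answer: fixed-dead

Derivation:
Under TOROIDAL boundary, generation 3:
X_____
XX___X
______
______
_X___X
______
___XX_
Population = 8

Under FIXED-DEAD boundary, generation 3:
______
____X_
_____X
____XX
__XXX_
__XX__
______
Population = 9

Comparison: toroidal=8, fixed-dead=9 -> fixed-dead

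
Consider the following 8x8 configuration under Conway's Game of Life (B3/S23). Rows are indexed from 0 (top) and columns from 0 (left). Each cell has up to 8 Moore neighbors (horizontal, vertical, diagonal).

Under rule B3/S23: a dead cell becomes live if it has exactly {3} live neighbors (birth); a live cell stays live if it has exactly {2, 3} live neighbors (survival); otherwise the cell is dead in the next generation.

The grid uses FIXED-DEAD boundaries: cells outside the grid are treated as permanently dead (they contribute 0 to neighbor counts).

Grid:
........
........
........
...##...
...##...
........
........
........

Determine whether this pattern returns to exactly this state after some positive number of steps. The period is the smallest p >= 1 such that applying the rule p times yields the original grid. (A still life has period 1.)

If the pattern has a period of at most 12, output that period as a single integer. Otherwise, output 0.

Simulating and comparing each generation to the original:
Gen 0 (original, given above): 4 live cells
Gen 1: 4 live cells, MATCHES original -> period = 1

Answer: 1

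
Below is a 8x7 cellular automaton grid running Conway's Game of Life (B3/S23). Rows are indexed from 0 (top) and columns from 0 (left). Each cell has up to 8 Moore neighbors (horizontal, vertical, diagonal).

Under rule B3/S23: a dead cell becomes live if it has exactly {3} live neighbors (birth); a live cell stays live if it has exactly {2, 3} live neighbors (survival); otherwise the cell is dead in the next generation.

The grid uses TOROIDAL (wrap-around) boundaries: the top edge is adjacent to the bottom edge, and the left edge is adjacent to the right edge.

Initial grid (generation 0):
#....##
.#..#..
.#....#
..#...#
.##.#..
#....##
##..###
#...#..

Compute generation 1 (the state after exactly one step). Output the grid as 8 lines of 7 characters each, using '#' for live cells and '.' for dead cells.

Answer: ##..###
.#.....
.##..#.
..##.#.
.###...
..##...
.#..#..
....#..

Derivation:
Simulating step by step:
Generation 0 (given above): 22 live cells
Generation 1: 20 live cells
(generation 1 grid is the final answer)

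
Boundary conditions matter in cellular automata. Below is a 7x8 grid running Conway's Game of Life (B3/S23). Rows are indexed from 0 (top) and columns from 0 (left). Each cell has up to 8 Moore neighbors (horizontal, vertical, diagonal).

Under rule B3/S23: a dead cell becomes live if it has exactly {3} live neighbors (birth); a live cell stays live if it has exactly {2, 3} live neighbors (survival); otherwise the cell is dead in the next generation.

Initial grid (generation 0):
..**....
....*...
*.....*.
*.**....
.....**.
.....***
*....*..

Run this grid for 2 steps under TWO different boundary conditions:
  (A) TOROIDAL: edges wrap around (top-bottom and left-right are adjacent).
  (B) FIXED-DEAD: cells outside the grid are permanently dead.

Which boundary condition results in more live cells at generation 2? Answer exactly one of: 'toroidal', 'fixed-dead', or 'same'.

Under TOROIDAL boundary, generation 2:
...*.*..
...*....
*...*.*.
*.*..**.
....*...
...*....
.....**.
Population = 14

Under FIXED-DEAD boundary, generation 2:
........
...**...
....*...
..*..**.
....*..*
....*...
........
Population = 9

Comparison: toroidal=14, fixed-dead=9 -> toroidal

Answer: toroidal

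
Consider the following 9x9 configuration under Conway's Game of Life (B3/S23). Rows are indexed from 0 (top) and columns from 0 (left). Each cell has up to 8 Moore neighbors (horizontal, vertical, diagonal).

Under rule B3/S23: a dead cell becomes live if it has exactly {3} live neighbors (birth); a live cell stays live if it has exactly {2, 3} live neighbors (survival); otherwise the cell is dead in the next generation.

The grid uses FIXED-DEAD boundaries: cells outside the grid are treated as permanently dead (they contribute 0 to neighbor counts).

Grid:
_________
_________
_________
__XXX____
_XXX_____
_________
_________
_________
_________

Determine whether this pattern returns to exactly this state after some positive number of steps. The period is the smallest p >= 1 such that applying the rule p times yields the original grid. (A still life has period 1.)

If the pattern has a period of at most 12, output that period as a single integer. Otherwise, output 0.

Simulating and comparing each generation to the original:
Gen 0 (original, given above): 6 live cells
Gen 1: 6 live cells, differs from original
Gen 2: 6 live cells, MATCHES original -> period = 2

Answer: 2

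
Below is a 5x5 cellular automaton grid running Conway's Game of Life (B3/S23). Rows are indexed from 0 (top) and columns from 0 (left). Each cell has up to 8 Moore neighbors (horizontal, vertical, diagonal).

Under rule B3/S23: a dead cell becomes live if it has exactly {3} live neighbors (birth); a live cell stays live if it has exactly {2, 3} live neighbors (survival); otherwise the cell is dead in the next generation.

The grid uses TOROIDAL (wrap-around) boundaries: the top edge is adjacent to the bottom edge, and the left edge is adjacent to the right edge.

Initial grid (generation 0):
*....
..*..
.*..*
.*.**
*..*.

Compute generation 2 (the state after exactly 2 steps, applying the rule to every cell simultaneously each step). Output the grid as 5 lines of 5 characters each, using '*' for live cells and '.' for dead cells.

Answer: ...**
.**.*
.*..*
...*.
...*.

Derivation:
Simulating step by step:
Generation 0 (given above): 9 live cells
Generation 1: 12 live cells
.*..*
**...
.*..*
.*.*.
****.
Generation 2: 9 live cells
(generation 2 grid is the final answer)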